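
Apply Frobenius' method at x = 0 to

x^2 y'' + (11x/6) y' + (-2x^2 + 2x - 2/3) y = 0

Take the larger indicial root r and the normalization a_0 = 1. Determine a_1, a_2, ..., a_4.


Write in Frobenius form y'' + (p(x)/x) y' + (q(x)/x^2) y = 0:
  p(x) = 11/6,  q(x) = -2x^2 + 2x - 2/3.
Indicial equation: r(r-1) + (11/6) r + (-2/3) = 0 -> roots r_1 = 1/2, r_2 = -4/3.
Take r = r_1 = 1/2. Let y(x) = x^r sum_{n>=0} a_n x^n with a_0 = 1.
Substitute y = x^r sum a_n x^n and match x^{r+n}. The recurrence is
  D(n) a_n + 2 a_{n-1} - 2 a_{n-2} = 0,  where D(n) = (r+n)(r+n-1) + (11/6)(r+n) + (-2/3).
  a_n = [-2 a_{n-1} + 2 a_{n-2}] / D(n).
Since the indicial polynomial factors as (r - r_1)(r - r_2), D(n) = (r_1 + n - r_1)(r_1 + n - r_2) = n(n + 11/6).
Evaluating step by step (a_0 = 1):
  n = 1: D(1) = 1(1 + 11/6) = 17/6; numerator = -2(1) = -2; a_1 = (-2)/(17/6) = -12/17
  n = 2: D(2) = 2(2 + 11/6) = 23/3; numerator = -2(-12/17) + 2(1) = 58/17; a_2 = (58/17)/(23/3) = 174/391
  n = 3: D(3) = 3(3 + 11/6) = 29/2; numerator = -2(174/391) + 2(-12/17) = -900/391; a_3 = (-900/391)/(29/2) = -1800/11339
  n = 4: D(4) = 4(4 + 11/6) = 70/3; numerator = -2(-1800/11339) + 2(174/391) = 13692/11339; a_4 = (13692/11339)/(70/3) = 2934/56695

r = 1/2; a_0 = 1; a_1 = -12/17; a_2 = 174/391; a_3 = -1800/11339; a_4 = 2934/56695


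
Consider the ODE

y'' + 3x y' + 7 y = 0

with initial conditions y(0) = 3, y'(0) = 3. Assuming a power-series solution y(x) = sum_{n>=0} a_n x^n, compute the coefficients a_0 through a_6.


Ansatz: y(x) = sum_{n>=0} a_n x^n, so y'(x) = sum_{n>=1} n a_n x^(n-1) and y''(x) = sum_{n>=2} n(n-1) a_n x^(n-2).
Substitute into P(x) y'' + Q(x) y' + R(x) y = 0 with P(x) = 1, Q(x) = 3x, R(x) = 7, and match powers of x.
Initial conditions: a_0 = 3, a_1 = 3.
Setting the coefficient of each power of x to zero and solving order by order (substituting the coefficients already found):
  x^0: 2 a_2 + 7 a_0 = 0  ->  2 a_2 = -7 a_0 = -21  ->  a_2 = -21/2
  x^1: 6 a_3 + 10 a_1 = 0  ->  6 a_3 = -10 a_1 = -30  ->  a_3 = -5
  x^2: 12 a_4 + 13 a_2 = 0  ->  12 a_4 = -13 a_2 = 273/2  ->  a_4 = 91/8
  x^3: 20 a_5 + 16 a_3 = 0  ->  20 a_5 = -16 a_3 = 80  ->  a_5 = 4
  x^4: 30 a_6 + 19 a_4 = 0  ->  30 a_6 = -19 a_4 = -1729/8  ->  a_6 = -1729/240
Truncated series: y(x) = 3 + 3 x - (21/2) x^2 - 5 x^3 + (91/8) x^4 + 4 x^5 - (1729/240) x^6 + O(x^7).

a_0 = 3; a_1 = 3; a_2 = -21/2; a_3 = -5; a_4 = 91/8; a_5 = 4; a_6 = -1729/240


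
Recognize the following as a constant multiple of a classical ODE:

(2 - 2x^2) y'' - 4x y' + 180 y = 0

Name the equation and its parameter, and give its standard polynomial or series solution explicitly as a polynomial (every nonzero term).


All three coefficients share the factor 2; dividing through by 2 gives  (1 - x^2) y'' - 2x y' + 90 y = 0.
This matches the Legendre equation (1 - x^2) y'' - 2x y' + n(n+1) y = 0 (note the -2x y' term) with n(n+1) = 90, so n = 9; the polynomial solution is P_9(x).
With y = sum_k a_k x^k, matching x^k gives (k+2)(k+1) a_{k+2} = [k(k+1) - n(n+1)] a_k = (k - 9)(k + 10) a_k. The right side vanishes at k = 9, so the series with the parity of 9 terminates at degree 9.
Standard normalization (P_n(1) = 1): leading coefficient (2n)!/(2^n (n!)^2) = 6402373705728000/(512*131681894400) = 12155/128, so a_9 = 12155/128. Work downward with a_k = (k+1)(k+2) a_{k+2} / ((k - 9)(k + 10)):
  a_7 = (8)(9)(12155/128) / ((7 - 9)(7 + 10)) = (109395/16)/(-34) = -6435/32
  a_5 = (6)(7)(-6435/32) / ((5 - 9)(5 + 10)) = (-135135/16)/(-60) = 9009/64
  a_3 = (4)(5)(9009/64) / ((3 - 9)(3 + 10)) = (45045/16)/(-78) = -1155/32
  a_1 = (2)(3)(-1155/32) / ((1 - 9)(1 + 10)) = (-3465/16)/(-88) = 315/128
Hence P_9(x) = 12155 x^9/128 - 6435 x^7/32 + 9009 x^5/64 - 1155 x^3/32 + 315 x/128.

P_9(x); series = 12155 x^9/128 - 6435 x^7/32 + 9009 x^5/64 - 1155 x^3/32 + 315 x/128


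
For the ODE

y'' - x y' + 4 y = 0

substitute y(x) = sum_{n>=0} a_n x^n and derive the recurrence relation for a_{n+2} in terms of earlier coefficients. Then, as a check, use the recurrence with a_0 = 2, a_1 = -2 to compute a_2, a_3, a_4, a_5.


Substitute y = sum_n a_n x^n.
y''(x) has coefficient (n+2)(n+1) a_{n+2} at x^n;
-x y'(x) has coefficient -n a_n at x^n (shift);
4 y(x) has coefficient 4 a_n at x^n.
Matching x^n: (n+2)(n+1) a_{n+2} + (-n + 4) a_n = 0.
Thus a_{n+2} = (n - 4) / ((n+1)(n+2)) * a_n.

Check with a_0 = 2, a_1 = -2 (apply the recurrence for n = 0, 1, 2, 3): a_0 = 2, a_1 = -2, a_2 = -4, a_3 = 1, a_4 = 2/3, a_5 = -1/20.

a_(n+2) = (n - 4) / ((n+1)(n+2)) * a_n; check: a_0 = 2, a_1 = -2, a_2 = -4, a_3 = 1, a_4 = 2/3, a_5 = -1/20


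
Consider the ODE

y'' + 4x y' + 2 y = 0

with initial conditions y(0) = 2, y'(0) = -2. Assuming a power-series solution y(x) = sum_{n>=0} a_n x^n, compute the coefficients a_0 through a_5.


Ansatz: y(x) = sum_{n>=0} a_n x^n, so y'(x) = sum_{n>=1} n a_n x^(n-1) and y''(x) = sum_{n>=2} n(n-1) a_n x^(n-2).
Substitute into P(x) y'' + Q(x) y' + R(x) y = 0 with P(x) = 1, Q(x) = 4x, R(x) = 2, and match powers of x.
Initial conditions: a_0 = 2, a_1 = -2.
Setting the coefficient of each power of x to zero and solving order by order (substituting the coefficients already found):
  x^0: 2 a_2 + 2 a_0 = 0  ->  2 a_2 = -2 a_0 = -4  ->  a_2 = -2
  x^1: 6 a_3 + 6 a_1 = 0  ->  6 a_3 = -6 a_1 = 12  ->  a_3 = 2
  x^2: 12 a_4 + 10 a_2 = 0  ->  12 a_4 = -10 a_2 = 20  ->  a_4 = 5/3
  x^3: 20 a_5 + 14 a_3 = 0  ->  20 a_5 = -14 a_3 = -28  ->  a_5 = -7/5
Truncated series: y(x) = 2 - 2 x - 2 x^2 + 2 x^3 + (5/3) x^4 - (7/5) x^5 + O(x^6).

a_0 = 2; a_1 = -2; a_2 = -2; a_3 = 2; a_4 = 5/3; a_5 = -7/5


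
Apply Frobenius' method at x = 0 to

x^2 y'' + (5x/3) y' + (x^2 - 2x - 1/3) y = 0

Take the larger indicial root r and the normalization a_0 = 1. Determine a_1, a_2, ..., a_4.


Write in Frobenius form y'' + (p(x)/x) y' + (q(x)/x^2) y = 0:
  p(x) = 5/3,  q(x) = x^2 - 2x - 1/3.
Indicial equation: r(r-1) + (5/3) r + (-1/3) = 0 -> roots r_1 = 1/3, r_2 = -1.
Take r = r_1 = 1/3. Let y(x) = x^r sum_{n>=0} a_n x^n with a_0 = 1.
Substitute y = x^r sum a_n x^n and match x^{r+n}. The recurrence is
  D(n) a_n - 2 a_{n-1} + 1 a_{n-2} = 0,  where D(n) = (r+n)(r+n-1) + (5/3)(r+n) + (-1/3).
  a_n = [2 a_{n-1} - 1 a_{n-2}] / D(n).
Since the indicial polynomial factors as (r - r_1)(r - r_2), D(n) = (r_1 + n - r_1)(r_1 + n - r_2) = n(n + 4/3).
Evaluating step by step (a_0 = 1):
  n = 1: D(1) = 1(1 + 4/3) = 7/3; numerator = 2(1) = 2; a_1 = (2)/(7/3) = 6/7
  n = 2: D(2) = 2(2 + 4/3) = 20/3; numerator = 2(6/7) - 1(1) = 5/7; a_2 = (5/7)/(20/3) = 3/28
  n = 3: D(3) = 3(3 + 4/3) = 13; numerator = 2(3/28) - 1(6/7) = -9/14; a_3 = (-9/14)/(13) = -9/182
  n = 4: D(4) = 4(4 + 4/3) = 64/3; numerator = 2(-9/182) - 1(3/28) = -75/364; a_4 = (-75/364)/(64/3) = -225/23296

r = 1/3; a_0 = 1; a_1 = 6/7; a_2 = 3/28; a_3 = -9/182; a_4 = -225/23296


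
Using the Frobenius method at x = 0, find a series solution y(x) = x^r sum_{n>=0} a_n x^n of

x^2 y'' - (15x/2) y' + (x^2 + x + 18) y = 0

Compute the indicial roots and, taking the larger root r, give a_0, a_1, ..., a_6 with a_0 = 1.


Write in Frobenius form y'' + (p(x)/x) y' + (q(x)/x^2) y = 0:
  p(x) = -15/2,  q(x) = x^2 + x + 18.
Indicial equation: r(r-1) + (-15/2) r + (18) = 0 -> roots r_1 = 9/2, r_2 = 4.
Take r = r_1 = 9/2. Let y(x) = x^r sum_{n>=0} a_n x^n with a_0 = 1.
Substitute y = x^r sum a_n x^n and match x^{r+n}. The recurrence is
  D(n) a_n + 1 a_{n-1} + 1 a_{n-2} = 0,  where D(n) = (r+n)(r+n-1) + (-15/2)(r+n) + (18).
  a_n = [-1 a_{n-1} - 1 a_{n-2}] / D(n).
Since the indicial polynomial factors as (r - r_1)(r - r_2), D(n) = (r_1 + n - r_1)(r_1 + n - r_2) = n(n + 1/2).
Evaluating step by step (a_0 = 1):
  n = 1: D(1) = 1(1 + 1/2) = 3/2; numerator = -1(1) = -1; a_1 = (-1)/(3/2) = -2/3
  n = 2: D(2) = 2(2 + 1/2) = 5; numerator = -1(-2/3) - 1(1) = -1/3; a_2 = (-1/3)/(5) = -1/15
  n = 3: D(3) = 3(3 + 1/2) = 21/2; numerator = -1(-1/15) - 1(-2/3) = 11/15; a_3 = (11/15)/(21/2) = 22/315
  n = 4: D(4) = 4(4 + 1/2) = 18; numerator = -1(22/315) - 1(-1/15) = -1/315; a_4 = (-1/315)/(18) = -1/5670
  n = 5: D(5) = 5(5 + 1/2) = 55/2; numerator = -1(-1/5670) - 1(22/315) = -79/1134; a_5 = (-79/1134)/(55/2) = -79/31185
  n = 6: D(6) = 6(6 + 1/2) = 39; numerator = -1(-79/31185) - 1(-1/5670) = 169/62370; a_6 = (169/62370)/(39) = 13/187110

r = 9/2; a_0 = 1; a_1 = -2/3; a_2 = -1/15; a_3 = 22/315; a_4 = -1/5670; a_5 = -79/31185; a_6 = 13/187110


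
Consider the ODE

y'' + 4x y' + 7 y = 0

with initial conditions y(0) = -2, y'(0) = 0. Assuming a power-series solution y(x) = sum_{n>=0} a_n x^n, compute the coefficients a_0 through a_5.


Ansatz: y(x) = sum_{n>=0} a_n x^n, so y'(x) = sum_{n>=1} n a_n x^(n-1) and y''(x) = sum_{n>=2} n(n-1) a_n x^(n-2).
Substitute into P(x) y'' + Q(x) y' + R(x) y = 0 with P(x) = 1, Q(x) = 4x, R(x) = 7, and match powers of x.
Initial conditions: a_0 = -2, a_1 = 0.
Setting the coefficient of each power of x to zero and solving order by order (substituting the coefficients already found):
  x^0: 2 a_2 + 7 a_0 = 0  ->  2 a_2 = -7 a_0 = 14  ->  a_2 = 7
  x^1: 6 a_3 + 11 a_1 = 0  ->  6 a_3 = -11 a_1 = 0  ->  a_3 = 0
  x^2: 12 a_4 + 15 a_2 = 0  ->  12 a_4 = -15 a_2 = -105  ->  a_4 = -35/4
  x^3: 20 a_5 + 19 a_3 = 0  ->  20 a_5 = -19 a_3 = 0  ->  a_5 = 0
Truncated series: y(x) = -2 + 7 x^2 - (35/4) x^4 + O(x^6).

a_0 = -2; a_1 = 0; a_2 = 7; a_3 = 0; a_4 = -35/4; a_5 = 0


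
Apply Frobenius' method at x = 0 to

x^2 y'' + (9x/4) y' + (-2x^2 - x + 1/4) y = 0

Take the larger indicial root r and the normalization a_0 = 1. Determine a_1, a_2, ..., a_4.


Write in Frobenius form y'' + (p(x)/x) y' + (q(x)/x^2) y = 0:
  p(x) = 9/4,  q(x) = -2x^2 - x + 1/4.
Indicial equation: r(r-1) + (9/4) r + (1/4) = 0 -> roots r_1 = -1/4, r_2 = -1.
Take r = r_1 = -1/4. Let y(x) = x^r sum_{n>=0} a_n x^n with a_0 = 1.
Substitute y = x^r sum a_n x^n and match x^{r+n}. The recurrence is
  D(n) a_n - 1 a_{n-1} - 2 a_{n-2} = 0,  where D(n) = (r+n)(r+n-1) + (9/4)(r+n) + (1/4).
  a_n = [1 a_{n-1} + 2 a_{n-2}] / D(n).
Since the indicial polynomial factors as (r - r_1)(r - r_2), D(n) = (r_1 + n - r_1)(r_1 + n - r_2) = n(n + 3/4).
Evaluating step by step (a_0 = 1):
  n = 1: D(1) = 1(1 + 3/4) = 7/4; numerator = 1(1) = 1; a_1 = (1)/(7/4) = 4/7
  n = 2: D(2) = 2(2 + 3/4) = 11/2; numerator = 1(4/7) + 2(1) = 18/7; a_2 = (18/7)/(11/2) = 36/77
  n = 3: D(3) = 3(3 + 3/4) = 45/4; numerator = 1(36/77) + 2(4/7) = 124/77; a_3 = (124/77)/(45/4) = 496/3465
  n = 4: D(4) = 4(4 + 3/4) = 19; numerator = 1(496/3465) + 2(36/77) = 3736/3465; a_4 = (3736/3465)/(19) = 3736/65835

r = -1/4; a_0 = 1; a_1 = 4/7; a_2 = 36/77; a_3 = 496/3465; a_4 = 3736/65835


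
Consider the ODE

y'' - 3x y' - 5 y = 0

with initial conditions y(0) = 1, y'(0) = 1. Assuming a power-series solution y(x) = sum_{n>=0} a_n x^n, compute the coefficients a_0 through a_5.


Ansatz: y(x) = sum_{n>=0} a_n x^n, so y'(x) = sum_{n>=1} n a_n x^(n-1) and y''(x) = sum_{n>=2} n(n-1) a_n x^(n-2).
Substitute into P(x) y'' + Q(x) y' + R(x) y = 0 with P(x) = 1, Q(x) = -3x, R(x) = -5, and match powers of x.
Initial conditions: a_0 = 1, a_1 = 1.
Setting the coefficient of each power of x to zero and solving order by order (substituting the coefficients already found):
  x^0: 2 a_2 - 5 a_0 = 0  ->  2 a_2 = 5 a_0 = 5  ->  a_2 = 5/2
  x^1: 6 a_3 - 8 a_1 = 0  ->  6 a_3 = 8 a_1 = 8  ->  a_3 = 4/3
  x^2: 12 a_4 - 11 a_2 = 0  ->  12 a_4 = 11 a_2 = 55/2  ->  a_4 = 55/24
  x^3: 20 a_5 - 14 a_3 = 0  ->  20 a_5 = 14 a_3 = 56/3  ->  a_5 = 14/15
Truncated series: y(x) = 1 + x + (5/2) x^2 + (4/3) x^3 + (55/24) x^4 + (14/15) x^5 + O(x^6).

a_0 = 1; a_1 = 1; a_2 = 5/2; a_3 = 4/3; a_4 = 55/24; a_5 = 14/15


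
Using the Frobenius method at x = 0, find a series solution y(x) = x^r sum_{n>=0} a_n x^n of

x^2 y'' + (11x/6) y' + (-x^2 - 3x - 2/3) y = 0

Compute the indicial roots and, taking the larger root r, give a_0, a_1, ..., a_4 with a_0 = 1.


Write in Frobenius form y'' + (p(x)/x) y' + (q(x)/x^2) y = 0:
  p(x) = 11/6,  q(x) = -x^2 - 3x - 2/3.
Indicial equation: r(r-1) + (11/6) r + (-2/3) = 0 -> roots r_1 = 1/2, r_2 = -4/3.
Take r = r_1 = 1/2. Let y(x) = x^r sum_{n>=0} a_n x^n with a_0 = 1.
Substitute y = x^r sum a_n x^n and match x^{r+n}. The recurrence is
  D(n) a_n - 3 a_{n-1} - 1 a_{n-2} = 0,  where D(n) = (r+n)(r+n-1) + (11/6)(r+n) + (-2/3).
  a_n = [3 a_{n-1} + 1 a_{n-2}] / D(n).
Since the indicial polynomial factors as (r - r_1)(r - r_2), D(n) = (r_1 + n - r_1)(r_1 + n - r_2) = n(n + 11/6).
Evaluating step by step (a_0 = 1):
  n = 1: D(1) = 1(1 + 11/6) = 17/6; numerator = 3(1) = 3; a_1 = (3)/(17/6) = 18/17
  n = 2: D(2) = 2(2 + 11/6) = 23/3; numerator = 3(18/17) + 1(1) = 71/17; a_2 = (71/17)/(23/3) = 213/391
  n = 3: D(3) = 3(3 + 11/6) = 29/2; numerator = 3(213/391) + 1(18/17) = 1053/391; a_3 = (1053/391)/(29/2) = 2106/11339
  n = 4: D(4) = 4(4 + 11/6) = 70/3; numerator = 3(2106/11339) + 1(213/391) = 735/667; a_4 = (735/667)/(70/3) = 63/1334

r = 1/2; a_0 = 1; a_1 = 18/17; a_2 = 213/391; a_3 = 2106/11339; a_4 = 63/1334


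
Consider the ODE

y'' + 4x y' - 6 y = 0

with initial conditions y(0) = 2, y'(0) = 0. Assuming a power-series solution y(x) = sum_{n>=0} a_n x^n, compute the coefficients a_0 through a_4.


Ansatz: y(x) = sum_{n>=0} a_n x^n, so y'(x) = sum_{n>=1} n a_n x^(n-1) and y''(x) = sum_{n>=2} n(n-1) a_n x^(n-2).
Substitute into P(x) y'' + Q(x) y' + R(x) y = 0 with P(x) = 1, Q(x) = 4x, R(x) = -6, and match powers of x.
Initial conditions: a_0 = 2, a_1 = 0.
Setting the coefficient of each power of x to zero and solving order by order (substituting the coefficients already found):
  x^0: 2 a_2 - 6 a_0 = 0  ->  2 a_2 = 6 a_0 = 12  ->  a_2 = 6
  x^1: 6 a_3 - 2 a_1 = 0  ->  6 a_3 = 2 a_1 = 0  ->  a_3 = 0
  x^2: 12 a_4 + 2 a_2 = 0  ->  12 a_4 = -2 a_2 = -12  ->  a_4 = -1
Truncated series: y(x) = 2 + 6 x^2 - x^4 + O(x^5).

a_0 = 2; a_1 = 0; a_2 = 6; a_3 = 0; a_4 = -1


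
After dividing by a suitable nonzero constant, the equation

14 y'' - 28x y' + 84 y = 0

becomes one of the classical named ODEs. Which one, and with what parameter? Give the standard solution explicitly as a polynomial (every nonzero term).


All three coefficients share the factor 14; dividing through by 14 gives  y'' - 2x y' + 6 y = 0.
This matches the Hermite equation y'' - 2x y' + 2n y = 0 with 2n = 6, so n = 3; the polynomial solution is H_3(x).
With y = sum_k a_k x^k, matching x^k gives (k+2)(k+1) a_{k+2} = 2(k - n) a_k = 2(k - 3) a_k. The right side vanishes at k = 3, so the series with the parity of 3 terminates at degree 3.
Standard normalization: leading coefficient of H_n is 2^n, so a_3 = 2^3 = 8. Work downward with a_k = (k+1)(k+2) a_{k+2} / (2(k - n)):
  a_1 = (2)(3)(8) / (2(1 - 3)) = 48/(-4) = -12
Hence H_3(x) = 8 x^3 - 12 x.

H_3(x); series = 8 x^3 - 12 x


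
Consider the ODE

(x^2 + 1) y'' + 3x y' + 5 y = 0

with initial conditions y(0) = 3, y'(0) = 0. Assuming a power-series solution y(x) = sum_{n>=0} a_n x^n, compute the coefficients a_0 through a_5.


Ansatz: y(x) = sum_{n>=0} a_n x^n, so y'(x) = sum_{n>=1} n a_n x^(n-1) and y''(x) = sum_{n>=2} n(n-1) a_n x^(n-2).
Substitute into P(x) y'' + Q(x) y' + R(x) y = 0 with P(x) = x^2 + 1, Q(x) = 3x, R(x) = 5, and match powers of x.
Initial conditions: a_0 = 3, a_1 = 0.
Setting the coefficient of each power of x to zero and solving order by order (substituting the coefficients already found):
  x^0: 2 a_2 + 5 a_0 = 0  ->  2 a_2 = -5 a_0 = -15  ->  a_2 = -15/2
  x^1: 6 a_3 + 8 a_1 = 0  ->  6 a_3 = -8 a_1 = 0  ->  a_3 = 0
  x^2: 12 a_4 + 13 a_2 = 0  ->  12 a_4 = -13 a_2 = 195/2  ->  a_4 = 65/8
  x^3: 20 a_5 + 20 a_3 = 0  ->  20 a_5 = -20 a_3 = 0  ->  a_5 = 0
Truncated series: y(x) = 3 - (15/2) x^2 + (65/8) x^4 + O(x^6).

a_0 = 3; a_1 = 0; a_2 = -15/2; a_3 = 0; a_4 = 65/8; a_5 = 0


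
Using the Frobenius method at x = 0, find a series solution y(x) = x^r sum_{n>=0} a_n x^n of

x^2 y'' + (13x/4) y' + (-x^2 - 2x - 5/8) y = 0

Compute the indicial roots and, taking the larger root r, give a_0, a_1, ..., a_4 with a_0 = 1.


Write in Frobenius form y'' + (p(x)/x) y' + (q(x)/x^2) y = 0:
  p(x) = 13/4,  q(x) = -x^2 - 2x - 5/8.
Indicial equation: r(r-1) + (13/4) r + (-5/8) = 0 -> roots r_1 = 1/4, r_2 = -5/2.
Take r = r_1 = 1/4. Let y(x) = x^r sum_{n>=0} a_n x^n with a_0 = 1.
Substitute y = x^r sum a_n x^n and match x^{r+n}. The recurrence is
  D(n) a_n - 2 a_{n-1} - 1 a_{n-2} = 0,  where D(n) = (r+n)(r+n-1) + (13/4)(r+n) + (-5/8).
  a_n = [2 a_{n-1} + 1 a_{n-2}] / D(n).
Since the indicial polynomial factors as (r - r_1)(r - r_2), D(n) = (r_1 + n - r_1)(r_1 + n - r_2) = n(n + 11/4).
Evaluating step by step (a_0 = 1):
  n = 1: D(1) = 1(1 + 11/4) = 15/4; numerator = 2(1) = 2; a_1 = (2)/(15/4) = 8/15
  n = 2: D(2) = 2(2 + 11/4) = 19/2; numerator = 2(8/15) + 1(1) = 31/15; a_2 = (31/15)/(19/2) = 62/285
  n = 3: D(3) = 3(3 + 11/4) = 69/4; numerator = 2(62/285) + 1(8/15) = 92/95; a_3 = (92/95)/(69/4) = 16/285
  n = 4: D(4) = 4(4 + 11/4) = 27; numerator = 2(16/285) + 1(62/285) = 94/285; a_4 = (94/285)/(27) = 94/7695

r = 1/4; a_0 = 1; a_1 = 8/15; a_2 = 62/285; a_3 = 16/285; a_4 = 94/7695


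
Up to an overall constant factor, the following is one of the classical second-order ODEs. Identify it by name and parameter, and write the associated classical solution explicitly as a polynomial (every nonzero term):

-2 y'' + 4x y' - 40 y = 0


All three coefficients share the factor -2; dividing through by -2 gives  y'' - 2x y' + 20 y = 0.
This matches the Hermite equation y'' - 2x y' + 2n y = 0 with 2n = 20, so n = 10; the polynomial solution is H_10(x).
With y = sum_k a_k x^k, matching x^k gives (k+2)(k+1) a_{k+2} = 2(k - n) a_k = 2(k - 10) a_k. The right side vanishes at k = 10, so the series with the parity of 10 terminates at degree 10.
Standard normalization: leading coefficient of H_n is 2^n, so a_10 = 2^10 = 1024. Work downward with a_k = (k+1)(k+2) a_{k+2} / (2(k - n)):
  a_8 = (9)(10)(1024) / (2(8 - 10)) = 92160/(-4) = -23040
  a_6 = (7)(8)(-23040) / (2(6 - 10)) = -1290240/(-8) = 161280
  a_4 = (5)(6)(161280) / (2(4 - 10)) = 4838400/(-12) = -403200
  a_2 = (3)(4)(-403200) / (2(2 - 10)) = -4838400/(-16) = 302400
  a_0 = (1)(2)(302400) / (2(0 - 10)) = 604800/(-20) = -30240
Hence H_10(x) = 1024 x^10 - 23040 x^8 + 161280 x^6 - 403200 x^4 + 302400 x^2 - 30240.

H_10(x); series = 1024 x^10 - 23040 x^8 + 161280 x^6 - 403200 x^4 + 302400 x^2 - 30240


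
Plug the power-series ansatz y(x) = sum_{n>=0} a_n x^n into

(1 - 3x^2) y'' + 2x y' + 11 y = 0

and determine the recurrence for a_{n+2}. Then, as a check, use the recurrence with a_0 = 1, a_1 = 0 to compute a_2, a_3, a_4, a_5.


Substitute y = sum_n a_n x^n.
(1 - 3 x^2) y'' contributes (n+2)(n+1) a_{n+2} - 3 n(n-1) a_n at x^n.
2 x y'(x) contributes 2 n a_n at x^n.
11 y(x) contributes 11 a_n at x^n.
Matching x^n: (n+2)(n+1) a_{n+2} + (-3 n(n-1) + 2 n + 11) a_n = 0.
Thus a_{n+2} = (3 n(n-1) - 2 n - 11) / ((n+1)(n+2)) * a_n.

Check with a_0 = 1, a_1 = 0 (apply the recurrence for n = 0, 1, 2, 3): a_0 = 1, a_1 = 0, a_2 = -11/2, a_3 = 0, a_4 = 33/8, a_5 = 0.

a_(n+2) = (3 n(n-1) - 2 n - 11) / ((n+1)(n+2)) * a_n; check: a_0 = 1, a_1 = 0, a_2 = -11/2, a_3 = 0, a_4 = 33/8, a_5 = 0


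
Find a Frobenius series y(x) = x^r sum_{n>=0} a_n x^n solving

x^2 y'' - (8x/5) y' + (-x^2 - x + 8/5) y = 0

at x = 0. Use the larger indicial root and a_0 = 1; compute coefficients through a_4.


Write in Frobenius form y'' + (p(x)/x) y' + (q(x)/x^2) y = 0:
  p(x) = -8/5,  q(x) = -x^2 - x + 8/5.
Indicial equation: r(r-1) + (-8/5) r + (8/5) = 0 -> roots r_1 = 8/5, r_2 = 1.
Take r = r_1 = 8/5. Let y(x) = x^r sum_{n>=0} a_n x^n with a_0 = 1.
Substitute y = x^r sum a_n x^n and match x^{r+n}. The recurrence is
  D(n) a_n - 1 a_{n-1} - 1 a_{n-2} = 0,  where D(n) = (r+n)(r+n-1) + (-8/5)(r+n) + (8/5).
  a_n = [1 a_{n-1} + 1 a_{n-2}] / D(n).
Since the indicial polynomial factors as (r - r_1)(r - r_2), D(n) = (r_1 + n - r_1)(r_1 + n - r_2) = n(n + 3/5).
Evaluating step by step (a_0 = 1):
  n = 1: D(1) = 1(1 + 3/5) = 8/5; numerator = 1(1) = 1; a_1 = (1)/(8/5) = 5/8
  n = 2: D(2) = 2(2 + 3/5) = 26/5; numerator = 1(5/8) + 1(1) = 13/8; a_2 = (13/8)/(26/5) = 5/16
  n = 3: D(3) = 3(3 + 3/5) = 54/5; numerator = 1(5/16) + 1(5/8) = 15/16; a_3 = (15/16)/(54/5) = 25/288
  n = 4: D(4) = 4(4 + 3/5) = 92/5; numerator = 1(25/288) + 1(5/16) = 115/288; a_4 = (115/288)/(92/5) = 25/1152

r = 8/5; a_0 = 1; a_1 = 5/8; a_2 = 5/16; a_3 = 25/288; a_4 = 25/1152


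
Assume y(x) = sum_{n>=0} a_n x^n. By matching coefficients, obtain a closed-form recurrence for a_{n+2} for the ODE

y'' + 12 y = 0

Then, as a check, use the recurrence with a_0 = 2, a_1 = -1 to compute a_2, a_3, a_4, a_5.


Substitute y = sum_n a_n x^n into y'' + (const) y = 0.
y''(x) = sum_{n>=0} (n+2)(n+1) a_{n+2} x^n.
The ODE becomes sum_n [(n+2)(n+1) a_{n+2} + 12 a_n] x^n = 0.
Setting each coefficient to zero gives the recurrence:
  (n+2)(n+1) a_{n+2} + 12 a_n = 0,
  a_{n+2} = -12 / ((n+1)(n+2)) a_n.

Check with a_0 = 2, a_1 = -1 (apply the recurrence for n = 0, 1, 2, 3): a_0 = 2, a_1 = -1, a_2 = -12, a_3 = 2, a_4 = 12, a_5 = -6/5.

a_{n+2} = -12/((n+1)(n+2)) * a_n; check: a_0 = 2, a_1 = -1, a_2 = -12, a_3 = 2, a_4 = 12, a_5 = -6/5


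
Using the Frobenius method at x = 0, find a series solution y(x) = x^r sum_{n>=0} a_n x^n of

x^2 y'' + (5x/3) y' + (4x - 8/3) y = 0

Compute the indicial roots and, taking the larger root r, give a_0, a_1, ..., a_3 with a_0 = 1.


Write in Frobenius form y'' + (p(x)/x) y' + (q(x)/x^2) y = 0:
  p(x) = 5/3,  q(x) = 4x - 8/3.
Indicial equation: r(r-1) + (5/3) r + (-8/3) = 0 -> roots r_1 = 4/3, r_2 = -2.
Take r = r_1 = 4/3. Let y(x) = x^r sum_{n>=0} a_n x^n with a_0 = 1.
Substitute y = x^r sum a_n x^n and match x^{r+n}. The recurrence is
  D(n) a_n + 4 a_{n-1} = 0,  where D(n) = (r+n)(r+n-1) + (5/3)(r+n) + (-8/3).
  a_n = -4 / D(n) * a_{n-1}.
Since the indicial polynomial factors as (r - r_1)(r - r_2), D(n) = (r_1 + n - r_1)(r_1 + n - r_2) = n(n + 10/3).
Evaluating step by step (a_0 = 1):
  n = 1: D(1) = 1(1 + 10/3) = 13/3; numerator = -4(1) = -4; a_1 = (-4)/(13/3) = -12/13
  n = 2: D(2) = 2(2 + 10/3) = 32/3; numerator = -4(-12/13) = 48/13; a_2 = (48/13)/(32/3) = 9/26
  n = 3: D(3) = 3(3 + 10/3) = 19; numerator = -4(9/26) = -18/13; a_3 = (-18/13)/(19) = -18/247

r = 4/3; a_0 = 1; a_1 = -12/13; a_2 = 9/26; a_3 = -18/247


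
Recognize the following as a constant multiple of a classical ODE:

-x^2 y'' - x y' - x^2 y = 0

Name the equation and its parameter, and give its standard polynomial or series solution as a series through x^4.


All three coefficients share the factor -1; dividing through by -1 gives  x^2 y'' + x y' + x^2 y = 0.
This matches the Bessel equation x^2 y'' + x y' + (x^2 - nu^2) y = 0 with nu^2 = 0, so nu = 0; the solution bounded at x = 0 is J_0(x).
Frobenius at x = 0: indicial roots ±nu; for r = nu the recurrence k(k + 2nu) c_k = -c_{k-2} gives the standard series J_nu(x) = sum_{k>=0} (-1)^k / (k! (k+nu)!) (x/2)^(2k+nu). Evaluate the first 3 terms:
  k = 0: (-1)^0 / (0! * 0! * 2^0) x^0 = 1/(1*1*1) x^0 = (1) x^0
  k = 1: (-1)^1 / (1! * 1! * 2^2) x^2 = -1/(1*1*4) x^2 = (-1/4) x^2
  k = 2: (-1)^2 / (2! * 2! * 2^4) x^4 = 1/(2*2*16) x^4 = (1/64) x^4
Hence J_0(x) = x^4/64 - x^2/4 + 1 + ....

J_0(x); series = x^4/64 - x^2/4 + 1


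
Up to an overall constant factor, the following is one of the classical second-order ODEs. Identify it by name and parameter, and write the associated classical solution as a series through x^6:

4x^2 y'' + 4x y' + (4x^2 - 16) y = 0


All three coefficients share the factor 4; dividing through by 4 gives  x^2 y'' + x y' + (x^2 - 4) y = 0.
This matches the Bessel equation x^2 y'' + x y' + (x^2 - nu^2) y = 0 with nu^2 = 4, so nu = 2; the solution bounded at x = 0 is J_2(x).
Frobenius at x = 0: indicial roots ±nu; for r = nu the recurrence k(k + 2nu) c_k = -c_{k-2} gives the standard series J_nu(x) = sum_{k>=0} (-1)^k / (k! (k+nu)!) (x/2)^(2k+nu). Evaluate the first 3 terms:
  k = 0: (-1)^0 / (0! * 2! * 2^2) x^2 = 1/(1*2*4) x^2 = (1/8) x^2
  k = 1: (-1)^1 / (1! * 3! * 2^4) x^4 = -1/(1*6*16) x^4 = (-1/96) x^4
  k = 2: (-1)^2 / (2! * 4! * 2^6) x^6 = 1/(2*24*64) x^6 = (1/3072) x^6
Hence J_2(x) = x^6/3072 - x^4/96 + x^2/8 + ....

J_2(x); series = x^6/3072 - x^4/96 + x^2/8


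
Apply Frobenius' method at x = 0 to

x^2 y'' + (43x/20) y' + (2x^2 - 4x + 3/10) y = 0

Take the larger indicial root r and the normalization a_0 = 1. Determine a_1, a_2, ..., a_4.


Write in Frobenius form y'' + (p(x)/x) y' + (q(x)/x^2) y = 0:
  p(x) = 43/20,  q(x) = 2x^2 - 4x + 3/10.
Indicial equation: r(r-1) + (43/20) r + (3/10) = 0 -> roots r_1 = -2/5, r_2 = -3/4.
Take r = r_1 = -2/5. Let y(x) = x^r sum_{n>=0} a_n x^n with a_0 = 1.
Substitute y = x^r sum a_n x^n and match x^{r+n}. The recurrence is
  D(n) a_n - 4 a_{n-1} + 2 a_{n-2} = 0,  where D(n) = (r+n)(r+n-1) + (43/20)(r+n) + (3/10).
  a_n = [4 a_{n-1} - 2 a_{n-2}] / D(n).
Since the indicial polynomial factors as (r - r_1)(r - r_2), D(n) = (r_1 + n - r_1)(r_1 + n - r_2) = n(n + 7/20).
Evaluating step by step (a_0 = 1):
  n = 1: D(1) = 1(1 + 7/20) = 27/20; numerator = 4(1) = 4; a_1 = (4)/(27/20) = 80/27
  n = 2: D(2) = 2(2 + 7/20) = 47/10; numerator = 4(80/27) - 2(1) = 266/27; a_2 = (266/27)/(47/10) = 2660/1269
  n = 3: D(3) = 3(3 + 7/20) = 201/20; numerator = 4(2660/1269) - 2(80/27) = 1040/423; a_3 = (1040/423)/(201/20) = 20800/85023
  n = 4: D(4) = 4(4 + 7/20) = 87/5; numerator = 4(20800/85023) - 2(2660/1269) = -10120/3149; a_4 = (-10120/3149)/(87/5) = -50600/273963

r = -2/5; a_0 = 1; a_1 = 80/27; a_2 = 2660/1269; a_3 = 20800/85023; a_4 = -50600/273963


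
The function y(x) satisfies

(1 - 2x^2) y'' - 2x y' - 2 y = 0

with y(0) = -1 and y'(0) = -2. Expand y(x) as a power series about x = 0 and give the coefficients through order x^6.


Ansatz: y(x) = sum_{n>=0} a_n x^n, so y'(x) = sum_{n>=1} n a_n x^(n-1) and y''(x) = sum_{n>=2} n(n-1) a_n x^(n-2).
Substitute into P(x) y'' + Q(x) y' + R(x) y = 0 with P(x) = 1 - 2x^2, Q(x) = -2x, R(x) = -2, and match powers of x.
Initial conditions: a_0 = -1, a_1 = -2.
Setting the coefficient of each power of x to zero and solving order by order (substituting the coefficients already found):
  x^0: 2 a_2 - 2 a_0 = 0  ->  2 a_2 = 2 a_0 = -2  ->  a_2 = -1
  x^1: 6 a_3 - 4 a_1 = 0  ->  6 a_3 = 4 a_1 = -8  ->  a_3 = -4/3
  x^2: 12 a_4 - 10 a_2 = 0  ->  12 a_4 = 10 a_2 = -10  ->  a_4 = -5/6
  x^3: 20 a_5 - 20 a_3 = 0  ->  20 a_5 = 20 a_3 = -80/3  ->  a_5 = -4/3
  x^4: 30 a_6 - 34 a_4 = 0  ->  30 a_6 = 34 a_4 = -85/3  ->  a_6 = -17/18
Truncated series: y(x) = -1 - 2 x - x^2 - (4/3) x^3 - (5/6) x^4 - (4/3) x^5 - (17/18) x^6 + O(x^7).

a_0 = -1; a_1 = -2; a_2 = -1; a_3 = -4/3; a_4 = -5/6; a_5 = -4/3; a_6 = -17/18


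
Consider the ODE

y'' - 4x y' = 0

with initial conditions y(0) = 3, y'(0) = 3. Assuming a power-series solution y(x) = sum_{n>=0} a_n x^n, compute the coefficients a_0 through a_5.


Ansatz: y(x) = sum_{n>=0} a_n x^n, so y'(x) = sum_{n>=1} n a_n x^(n-1) and y''(x) = sum_{n>=2} n(n-1) a_n x^(n-2).
Substitute into P(x) y'' + Q(x) y' + R(x) y = 0 with P(x) = 1, Q(x) = -4x, R(x) = 0, and match powers of x.
Initial conditions: a_0 = 3, a_1 = 3.
Setting the coefficient of each power of x to zero and solving order by order (substituting the coefficients already found):
  x^0: 2 a_2 = 0  ->  a_2 = 0
  x^1: 6 a_3 - 4 a_1 = 0  ->  6 a_3 = 4 a_1 = 12  ->  a_3 = 2
  x^2: 12 a_4 - 8 a_2 = 0  ->  12 a_4 = 8 a_2 = 0  ->  a_4 = 0
  x^3: 20 a_5 - 12 a_3 = 0  ->  20 a_5 = 12 a_3 = 24  ->  a_5 = 6/5
Truncated series: y(x) = 3 + 3 x + 2 x^3 + (6/5) x^5 + O(x^6).

a_0 = 3; a_1 = 3; a_2 = 0; a_3 = 2; a_4 = 0; a_5 = 6/5


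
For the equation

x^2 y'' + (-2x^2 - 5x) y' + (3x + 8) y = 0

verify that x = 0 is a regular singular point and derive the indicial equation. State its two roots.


Divide by x^2 to reach normal form y'' + P_1(x) y' + P_2(x) y = 0 with P_1(x) = -2 - 5/x and P_2(x) = 3/x + 8/x^2.
x = 0 is a singular point because the y'-coefficient -2 - 5/x has a pole at x = 0 and the y-coefficient 3/x + 8/x^2 has a pole at x = 0.
It is a regular singular point because x P_1(x) = p(x) = -2x - 5 and x^2 P_2(x) = q(x) = 3x + 8 are polynomials, hence analytic at x = 0.
p(0) = -5,  q(0) = 8.
Indicial equation: r(r-1) + p(0) r + q(0) = 0, i.e. r^2 + (p(0) - 1) r + q(0) = 0, i.e. r^2 - 6 r + 8 = 0.
Discriminant: (-6)^2 - 4(8) = 4, so r = (6 ± 2)/2.
Solving: r_1 = 4, r_2 = 2.

indicial: r^2 - 6 r + 8 = 0; roots r_1 = 4, r_2 = 2


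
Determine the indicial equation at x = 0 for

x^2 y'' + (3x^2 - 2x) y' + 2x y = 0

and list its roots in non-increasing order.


Divide by x^2 to reach normal form y'' + P_1(x) y' + P_2(x) y = 0 with P_1(x) = 3 - 2/x and P_2(x) = 2/x.
x = 0 is a singular point because the y'-coefficient 3 - 2/x has a pole at x = 0 and the y-coefficient 2/x has a pole at x = 0.
It is a regular singular point because x P_1(x) = p(x) = 3x - 2 and x^2 P_2(x) = q(x) = 2x are polynomials, hence analytic at x = 0.
p(0) = -2,  q(0) = 0.
Indicial equation: r(r-1) + p(0) r + q(0) = 0, i.e. r^2 + (p(0) - 1) r + q(0) = 0, i.e. r^2 - 3 r = 0.
Discriminant: (-3)^2 - 4(0) = 9, so r = (3 ± 3)/2.
Solving: r_1 = 3, r_2 = 0.

indicial: r^2 - 3 r = 0; roots r_1 = 3, r_2 = 0


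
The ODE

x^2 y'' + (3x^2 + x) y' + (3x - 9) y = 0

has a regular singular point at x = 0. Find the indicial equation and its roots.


Divide by x^2 to reach normal form y'' + P_1(x) y' + P_2(x) y = 0 with P_1(x) = 3 + 1/x and P_2(x) = 3/x - 9/x^2.
x = 0 is a singular point because the y'-coefficient 3 + 1/x has a pole at x = 0 and the y-coefficient 3/x - 9/x^2 has a pole at x = 0.
It is a regular singular point because x P_1(x) = p(x) = 3x + 1 and x^2 P_2(x) = q(x) = 3x - 9 are polynomials, hence analytic at x = 0.
p(0) = 1,  q(0) = -9.
Indicial equation: r(r-1) + p(0) r + q(0) = 0, i.e. r^2 + (p(0) - 1) r + q(0) = 0, i.e. r^2 - 9 = 0.
Discriminant: (0)^2 - 4(-9) = 36, so r = (0 ± 6)/2.
Solving: r_1 = 3, r_2 = -3.

indicial: r^2 - 9 = 0; roots r_1 = 3, r_2 = -3


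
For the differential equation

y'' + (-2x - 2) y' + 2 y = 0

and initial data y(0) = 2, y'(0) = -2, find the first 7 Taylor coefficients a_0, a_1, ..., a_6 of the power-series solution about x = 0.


Ansatz: y(x) = sum_{n>=0} a_n x^n, so y'(x) = sum_{n>=1} n a_n x^(n-1) and y''(x) = sum_{n>=2} n(n-1) a_n x^(n-2).
Substitute into P(x) y'' + Q(x) y' + R(x) y = 0 with P(x) = 1, Q(x) = -2x - 2, R(x) = 2, and match powers of x.
Initial conditions: a_0 = 2, a_1 = -2.
Setting the coefficient of each power of x to zero and solving order by order (substituting the coefficients already found):
  x^0: 2 a_2 - 2 a_1 + 2 a_0 = 0  ->  2 a_2 = 2 a_1 - 2 a_0 = -8  ->  a_2 = -4
  x^1: 6 a_3 - 4 a_2 = 0  ->  6 a_3 = 4 a_2 = -16  ->  a_3 = -8/3
  x^2: 12 a_4 - 6 a_3 - 2 a_2 = 0  ->  12 a_4 = 6 a_3 + 2 a_2 = -24  ->  a_4 = -2
  x^3: 20 a_5 - 8 a_4 - 4 a_3 = 0  ->  20 a_5 = 8 a_4 + 4 a_3 = -80/3  ->  a_5 = -4/3
  x^4: 30 a_6 - 10 a_5 - 6 a_4 = 0  ->  30 a_6 = 10 a_5 + 6 a_4 = -76/3  ->  a_6 = -38/45
Truncated series: y(x) = 2 - 2 x - 4 x^2 - (8/3) x^3 - 2 x^4 - (4/3) x^5 - (38/45) x^6 + O(x^7).

a_0 = 2; a_1 = -2; a_2 = -4; a_3 = -8/3; a_4 = -2; a_5 = -4/3; a_6 = -38/45


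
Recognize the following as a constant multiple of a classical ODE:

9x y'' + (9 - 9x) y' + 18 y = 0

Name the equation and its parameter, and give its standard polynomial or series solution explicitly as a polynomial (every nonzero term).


All three coefficients share the factor 9; dividing through by 9 gives  x y'' + (1 - x) y' + 2 y = 0.
This matches the Laguerre equation x y'' + (1 - x) y' + n y = 0 with n = 2; the polynomial solution is L_2(x).
With y = sum_k a_k x^k, matching x^k gives (k+1)k a_{k+1} + (k+1) a_{k+1} - k a_k + n a_k = 0, i.e. (k+1)^2 a_{k+1} = (k - n) a_k = (k - 2) a_k. The right side vanishes at k = 2, so the series terminates at degree 2.
Standard normalization L_n(0) = 1 gives a_0 = 1. Work upward with a_{k+1} = (k - 2) a_k / (k+1)^2:
  a_1 = (0 - 2)(1) / 1^2 = -2/1 = -2
  a_2 = (1 - 2)(-2) / 2^2 = 2/4 = 1/2
Hence L_2(x) = x^2/2 - 2 x + 1.

L_2(x); series = x^2/2 - 2 x + 1


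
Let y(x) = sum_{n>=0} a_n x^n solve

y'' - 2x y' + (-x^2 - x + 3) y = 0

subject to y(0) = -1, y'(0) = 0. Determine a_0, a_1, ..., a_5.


Ansatz: y(x) = sum_{n>=0} a_n x^n, so y'(x) = sum_{n>=1} n a_n x^(n-1) and y''(x) = sum_{n>=2} n(n-1) a_n x^(n-2).
Substitute into P(x) y'' + Q(x) y' + R(x) y = 0 with P(x) = 1, Q(x) = -2x, R(x) = -x^2 - x + 3, and match powers of x.
Initial conditions: a_0 = -1, a_1 = 0.
Setting the coefficient of each power of x to zero and solving order by order (substituting the coefficients already found):
  x^0: 2 a_2 + 3 a_0 = 0  ->  2 a_2 = -3 a_0 = 3  ->  a_2 = 3/2
  x^1: 6 a_3 + a_1 - a_0 = 0  ->  6 a_3 = -a_1 + a_0 = -1  ->  a_3 = -1/6
  x^2: 12 a_4 - a_2 - a_1 - a_0 = 0  ->  12 a_4 = a_2 + a_1 + a_0 = 1/2  ->  a_4 = 1/24
  x^3: 20 a_5 - 3 a_3 - a_2 - a_1 = 0  ->  20 a_5 = 3 a_3 + a_2 + a_1 = 1  ->  a_5 = 1/20
Truncated series: y(x) = -1 + (3/2) x^2 - (1/6) x^3 + (1/24) x^4 + (1/20) x^5 + O(x^6).

a_0 = -1; a_1 = 0; a_2 = 3/2; a_3 = -1/6; a_4 = 1/24; a_5 = 1/20


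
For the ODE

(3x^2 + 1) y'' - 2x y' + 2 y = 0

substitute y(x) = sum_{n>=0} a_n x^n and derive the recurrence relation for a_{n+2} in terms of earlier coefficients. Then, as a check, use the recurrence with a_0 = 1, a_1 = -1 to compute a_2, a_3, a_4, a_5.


Substitute y = sum_n a_n x^n.
(1 + 3 x^2) y'' contributes (n+2)(n+1) a_{n+2} + 3 n(n-1) a_n at x^n.
-2 x y'(x) contributes -2 n a_n at x^n.
2 y(x) contributes 2 a_n at x^n.
Matching x^n: (n+2)(n+1) a_{n+2} + (3 n(n-1) - 2 n + 2) a_n = 0.
Thus a_{n+2} = (-3 n(n-1) + 2 n - 2) / ((n+1)(n+2)) * a_n.

Check with a_0 = 1, a_1 = -1 (apply the recurrence for n = 0, 1, 2, 3): a_0 = 1, a_1 = -1, a_2 = -1, a_3 = 0, a_4 = 1/3, a_5 = 0.

a_(n+2) = (-3 n(n-1) + 2 n - 2) / ((n+1)(n+2)) * a_n; check: a_0 = 1, a_1 = -1, a_2 = -1, a_3 = 0, a_4 = 1/3, a_5 = 0


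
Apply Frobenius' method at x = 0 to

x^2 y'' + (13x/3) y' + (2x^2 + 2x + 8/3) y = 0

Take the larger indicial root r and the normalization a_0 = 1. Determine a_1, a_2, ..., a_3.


Write in Frobenius form y'' + (p(x)/x) y' + (q(x)/x^2) y = 0:
  p(x) = 13/3,  q(x) = 2x^2 + 2x + 8/3.
Indicial equation: r(r-1) + (13/3) r + (8/3) = 0 -> roots r_1 = -4/3, r_2 = -2.
Take r = r_1 = -4/3. Let y(x) = x^r sum_{n>=0} a_n x^n with a_0 = 1.
Substitute y = x^r sum a_n x^n and match x^{r+n}. The recurrence is
  D(n) a_n + 2 a_{n-1} + 2 a_{n-2} = 0,  where D(n) = (r+n)(r+n-1) + (13/3)(r+n) + (8/3).
  a_n = [-2 a_{n-1} - 2 a_{n-2}] / D(n).
Since the indicial polynomial factors as (r - r_1)(r - r_2), D(n) = (r_1 + n - r_1)(r_1 + n - r_2) = n(n + 2/3).
Evaluating step by step (a_0 = 1):
  n = 1: D(1) = 1(1 + 2/3) = 5/3; numerator = -2(1) = -2; a_1 = (-2)/(5/3) = -6/5
  n = 2: D(2) = 2(2 + 2/3) = 16/3; numerator = -2(-6/5) - 2(1) = 2/5; a_2 = (2/5)/(16/3) = 3/40
  n = 3: D(3) = 3(3 + 2/3) = 11; numerator = -2(3/40) - 2(-6/5) = 9/4; a_3 = (9/4)/(11) = 9/44

r = -4/3; a_0 = 1; a_1 = -6/5; a_2 = 3/40; a_3 = 9/44


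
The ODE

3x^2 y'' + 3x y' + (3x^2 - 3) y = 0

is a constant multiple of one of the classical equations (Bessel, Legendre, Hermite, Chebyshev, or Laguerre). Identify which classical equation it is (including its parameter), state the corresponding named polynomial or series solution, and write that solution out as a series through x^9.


All three coefficients share the factor 3; dividing through by 3 gives  x^2 y'' + x y' + (x^2 - 1) y = 0.
This matches the Bessel equation x^2 y'' + x y' + (x^2 - nu^2) y = 0 with nu^2 = 1, so nu = 1; the solution bounded at x = 0 is J_1(x).
Frobenius at x = 0: indicial roots ±nu; for r = nu the recurrence k(k + 2nu) c_k = -c_{k-2} gives the standard series J_nu(x) = sum_{k>=0} (-1)^k / (k! (k+nu)!) (x/2)^(2k+nu). Evaluate the first 5 terms:
  k = 0: (-1)^0 / (0! * 1! * 2^1) x^1 = 1/(1*1*2) x^1 = (1/2) x^1
  k = 1: (-1)^1 / (1! * 2! * 2^3) x^3 = -1/(1*2*8) x^3 = (-1/16) x^3
  k = 2: (-1)^2 / (2! * 3! * 2^5) x^5 = 1/(2*6*32) x^5 = (1/384) x^5
  k = 3: (-1)^3 / (3! * 4! * 2^7) x^7 = -1/(6*24*128) x^7 = (-1/18432) x^7
  k = 4: (-1)^4 / (4! * 5! * 2^9) x^9 = 1/(24*120*512) x^9 = (1/1474560) x^9
Hence J_1(x) = x^9/1474560 - x^7/18432 + x^5/384 - x^3/16 + x/2 + ....

J_1(x); series = x^9/1474560 - x^7/18432 + x^5/384 - x^3/16 + x/2


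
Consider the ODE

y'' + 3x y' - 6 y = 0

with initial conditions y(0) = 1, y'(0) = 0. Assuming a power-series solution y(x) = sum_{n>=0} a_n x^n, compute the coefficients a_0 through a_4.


Ansatz: y(x) = sum_{n>=0} a_n x^n, so y'(x) = sum_{n>=1} n a_n x^(n-1) and y''(x) = sum_{n>=2} n(n-1) a_n x^(n-2).
Substitute into P(x) y'' + Q(x) y' + R(x) y = 0 with P(x) = 1, Q(x) = 3x, R(x) = -6, and match powers of x.
Initial conditions: a_0 = 1, a_1 = 0.
Setting the coefficient of each power of x to zero and solving order by order (substituting the coefficients already found):
  x^0: 2 a_2 - 6 a_0 = 0  ->  2 a_2 = 6 a_0 = 6  ->  a_2 = 3
  x^1: 6 a_3 - 3 a_1 = 0  ->  6 a_3 = 3 a_1 = 0  ->  a_3 = 0
  x^2: 12 a_4 = 0  ->  a_4 = 0
Truncated series: y(x) = 1 + 3 x^2 + O(x^5).

a_0 = 1; a_1 = 0; a_2 = 3; a_3 = 0; a_4 = 0


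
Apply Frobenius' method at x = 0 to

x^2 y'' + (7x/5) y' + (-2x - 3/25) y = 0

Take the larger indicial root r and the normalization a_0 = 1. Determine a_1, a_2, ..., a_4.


Write in Frobenius form y'' + (p(x)/x) y' + (q(x)/x^2) y = 0:
  p(x) = 7/5,  q(x) = -2x - 3/25.
Indicial equation: r(r-1) + (7/5) r + (-3/25) = 0 -> roots r_1 = 1/5, r_2 = -3/5.
Take r = r_1 = 1/5. Let y(x) = x^r sum_{n>=0} a_n x^n with a_0 = 1.
Substitute y = x^r sum a_n x^n and match x^{r+n}. The recurrence is
  D(n) a_n - 2 a_{n-1} = 0,  where D(n) = (r+n)(r+n-1) + (7/5)(r+n) + (-3/25).
  a_n = 2 / D(n) * a_{n-1}.
Since the indicial polynomial factors as (r - r_1)(r - r_2), D(n) = (r_1 + n - r_1)(r_1 + n - r_2) = n(n + 4/5).
Evaluating step by step (a_0 = 1):
  n = 1: D(1) = 1(1 + 4/5) = 9/5; numerator = 2(1) = 2; a_1 = (2)/(9/5) = 10/9
  n = 2: D(2) = 2(2 + 4/5) = 28/5; numerator = 2(10/9) = 20/9; a_2 = (20/9)/(28/5) = 25/63
  n = 3: D(3) = 3(3 + 4/5) = 57/5; numerator = 2(25/63) = 50/63; a_3 = (50/63)/(57/5) = 250/3591
  n = 4: D(4) = 4(4 + 4/5) = 96/5; numerator = 2(250/3591) = 500/3591; a_4 = (500/3591)/(96/5) = 625/86184

r = 1/5; a_0 = 1; a_1 = 10/9; a_2 = 25/63; a_3 = 250/3591; a_4 = 625/86184


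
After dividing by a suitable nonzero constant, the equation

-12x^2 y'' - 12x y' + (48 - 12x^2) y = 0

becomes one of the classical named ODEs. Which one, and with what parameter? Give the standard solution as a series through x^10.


All three coefficients share the factor -12; dividing through by -12 gives  x^2 y'' + x y' + (x^2 - 4) y = 0.
This matches the Bessel equation x^2 y'' + x y' + (x^2 - nu^2) y = 0 with nu^2 = 4, so nu = 2; the solution bounded at x = 0 is J_2(x).
Frobenius at x = 0: indicial roots ±nu; for r = nu the recurrence k(k + 2nu) c_k = -c_{k-2} gives the standard series J_nu(x) = sum_{k>=0} (-1)^k / (k! (k+nu)!) (x/2)^(2k+nu). Evaluate the first 5 terms:
  k = 0: (-1)^0 / (0! * 2! * 2^2) x^2 = 1/(1*2*4) x^2 = (1/8) x^2
  k = 1: (-1)^1 / (1! * 3! * 2^4) x^4 = -1/(1*6*16) x^4 = (-1/96) x^4
  k = 2: (-1)^2 / (2! * 4! * 2^6) x^6 = 1/(2*24*64) x^6 = (1/3072) x^6
  k = 3: (-1)^3 / (3! * 5! * 2^8) x^8 = -1/(6*120*256) x^8 = (-1/184320) x^8
  k = 4: (-1)^4 / (4! * 6! * 2^10) x^10 = 1/(24*720*1024) x^10 = (1/17694720) x^10
Hence J_2(x) = x^10/17694720 - x^8/184320 + x^6/3072 - x^4/96 + x^2/8 + ....

J_2(x); series = x^10/17694720 - x^8/184320 + x^6/3072 - x^4/96 + x^2/8


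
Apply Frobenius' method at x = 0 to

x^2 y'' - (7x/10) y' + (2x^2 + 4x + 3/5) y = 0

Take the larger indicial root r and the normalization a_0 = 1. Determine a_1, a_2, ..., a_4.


Write in Frobenius form y'' + (p(x)/x) y' + (q(x)/x^2) y = 0:
  p(x) = -7/10,  q(x) = 2x^2 + 4x + 3/5.
Indicial equation: r(r-1) + (-7/10) r + (3/5) = 0 -> roots r_1 = 6/5, r_2 = 1/2.
Take r = r_1 = 6/5. Let y(x) = x^r sum_{n>=0} a_n x^n with a_0 = 1.
Substitute y = x^r sum a_n x^n and match x^{r+n}. The recurrence is
  D(n) a_n + 4 a_{n-1} + 2 a_{n-2} = 0,  where D(n) = (r+n)(r+n-1) + (-7/10)(r+n) + (3/5).
  a_n = [-4 a_{n-1} - 2 a_{n-2}] / D(n).
Since the indicial polynomial factors as (r - r_1)(r - r_2), D(n) = (r_1 + n - r_1)(r_1 + n - r_2) = n(n + 7/10).
Evaluating step by step (a_0 = 1):
  n = 1: D(1) = 1(1 + 7/10) = 17/10; numerator = -4(1) = -4; a_1 = (-4)/(17/10) = -40/17
  n = 2: D(2) = 2(2 + 7/10) = 27/5; numerator = -4(-40/17) - 2(1) = 126/17; a_2 = (126/17)/(27/5) = 70/51
  n = 3: D(3) = 3(3 + 7/10) = 111/10; numerator = -4(70/51) - 2(-40/17) = -40/51; a_3 = (-40/51)/(111/10) = -400/5661
  n = 4: D(4) = 4(4 + 7/10) = 94/5; numerator = -4(-400/5661) - 2(70/51) = -820/333; a_4 = (-820/333)/(94/5) = -2050/15651

r = 6/5; a_0 = 1; a_1 = -40/17; a_2 = 70/51; a_3 = -400/5661; a_4 = -2050/15651
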